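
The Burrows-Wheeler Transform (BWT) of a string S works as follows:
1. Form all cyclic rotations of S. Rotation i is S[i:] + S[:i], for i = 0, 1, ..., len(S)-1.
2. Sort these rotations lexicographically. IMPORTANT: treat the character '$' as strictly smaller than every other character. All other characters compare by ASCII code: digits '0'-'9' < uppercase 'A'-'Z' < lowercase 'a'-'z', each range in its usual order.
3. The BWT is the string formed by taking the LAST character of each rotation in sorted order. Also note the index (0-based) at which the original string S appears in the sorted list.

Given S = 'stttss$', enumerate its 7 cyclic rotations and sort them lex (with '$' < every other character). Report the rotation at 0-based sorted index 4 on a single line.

Answer: tss$stt

Derivation:
All 7 rotations (rotation i = S[i:]+S[:i]):
  rot[0] = stttss$
  rot[1] = tttss$s
  rot[2] = ttss$st
  rot[3] = tss$stt
  rot[4] = ss$sttt
  rot[5] = s$sttts
  rot[6] = $stttss
Sorted (with $ < everything):
  sorted[0] = $stttss
  sorted[1] = s$sttts
  sorted[2] = ss$sttt
  sorted[3] = stttss$
  sorted[4] = tss$stt
  sorted[5] = ttss$st
  sorted[6] = tttss$s
sorted[4] = tss$stt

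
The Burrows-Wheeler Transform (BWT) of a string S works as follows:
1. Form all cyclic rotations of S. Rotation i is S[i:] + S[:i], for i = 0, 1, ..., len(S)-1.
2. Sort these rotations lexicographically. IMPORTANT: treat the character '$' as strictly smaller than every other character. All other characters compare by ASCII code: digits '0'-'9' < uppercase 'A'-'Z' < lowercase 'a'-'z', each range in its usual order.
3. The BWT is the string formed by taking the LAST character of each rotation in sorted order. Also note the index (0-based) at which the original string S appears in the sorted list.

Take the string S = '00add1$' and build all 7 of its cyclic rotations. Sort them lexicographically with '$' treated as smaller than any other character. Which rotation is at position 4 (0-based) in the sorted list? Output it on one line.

All 7 rotations (rotation i = S[i:]+S[:i]):
  rot[0] = 00add1$
  rot[1] = 0add1$0
  rot[2] = add1$00
  rot[3] = dd1$00a
  rot[4] = d1$00ad
  rot[5] = 1$00add
  rot[6] = $00add1
Sorted (with $ < everything):
  sorted[0] = $00add1
  sorted[1] = 00add1$
  sorted[2] = 0add1$0
  sorted[3] = 1$00add
  sorted[4] = add1$00
  sorted[5] = d1$00ad
  sorted[6] = dd1$00a
sorted[4] = add1$00

Answer: add1$00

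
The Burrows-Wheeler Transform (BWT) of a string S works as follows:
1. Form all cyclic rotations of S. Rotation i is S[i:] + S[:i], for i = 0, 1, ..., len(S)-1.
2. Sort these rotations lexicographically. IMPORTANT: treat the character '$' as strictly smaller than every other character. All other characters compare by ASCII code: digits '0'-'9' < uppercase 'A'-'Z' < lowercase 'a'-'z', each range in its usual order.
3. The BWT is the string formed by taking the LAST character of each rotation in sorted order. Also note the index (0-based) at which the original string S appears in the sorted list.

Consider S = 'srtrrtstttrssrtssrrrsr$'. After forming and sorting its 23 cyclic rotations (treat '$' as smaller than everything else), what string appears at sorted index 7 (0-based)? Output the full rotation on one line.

All 23 rotations (rotation i = S[i:]+S[:i]):
  rot[0] = srtrrtstttrssrtssrrrsr$
  rot[1] = rtrrtstttrssrtssrrrsr$s
  rot[2] = trrtstttrssrtssrrrsr$sr
  rot[3] = rrtstttrssrtssrrrsr$srt
  rot[4] = rtstttrssrtssrrrsr$srtr
  rot[5] = tstttrssrtssrrrsr$srtrr
  rot[6] = stttrssrtssrrrsr$srtrrt
  rot[7] = tttrssrtssrrrsr$srtrrts
  rot[8] = ttrssrtssrrrsr$srtrrtst
  rot[9] = trssrtssrrrsr$srtrrtstt
  rot[10] = rssrtssrrrsr$srtrrtsttt
  rot[11] = ssrtssrrrsr$srtrrtstttr
  rot[12] = srtssrrrsr$srtrrtstttrs
  rot[13] = rtssrrrsr$srtrrtstttrss
  rot[14] = tssrrrsr$srtrrtstttrssr
  rot[15] = ssrrrsr$srtrrtstttrssrt
  rot[16] = srrrsr$srtrrtstttrssrts
  rot[17] = rrrsr$srtrrtstttrssrtss
  rot[18] = rrsr$srtrrtstttrssrtssr
  rot[19] = rsr$srtrrtstttrssrtssrr
  rot[20] = sr$srtrrtstttrssrtssrrr
  rot[21] = r$srtrrtstttrssrtssrrrs
  rot[22] = $srtrrtstttrssrtssrrrsr
Sorted (with $ < everything):
  sorted[0] = $srtrrtstttrssrtssrrrsr
  sorted[1] = r$srtrrtstttrssrtssrrrs
  sorted[2] = rrrsr$srtrrtstttrssrtss
  sorted[3] = rrsr$srtrrtstttrssrtssr
  sorted[4] = rrtstttrssrtssrrrsr$srt
  sorted[5] = rsr$srtrrtstttrssrtssrr
  sorted[6] = rssrtssrrrsr$srtrrtsttt
  sorted[7] = rtrrtstttrssrtssrrrsr$s
  sorted[8] = rtssrrrsr$srtrrtstttrss
  sorted[9] = rtstttrssrtssrrrsr$srtr
  sorted[10] = sr$srtrrtstttrssrtssrrr
  sorted[11] = srrrsr$srtrrtstttrssrts
  sorted[12] = srtrrtstttrssrtssrrrsr$
  sorted[13] = srtssrrrsr$srtrrtstttrs
  sorted[14] = ssrrrsr$srtrrtstttrssrt
  sorted[15] = ssrtssrrrsr$srtrrtstttr
  sorted[16] = stttrssrtssrrrsr$srtrrt
  sorted[17] = trrtstttrssrtssrrrsr$sr
  sorted[18] = trssrtssrrrsr$srtrrtstt
  sorted[19] = tssrrrsr$srtrrtstttrssr
  sorted[20] = tstttrssrtssrrrsr$srtrr
  sorted[21] = ttrssrtssrrrsr$srtrrtst
  sorted[22] = tttrssrtssrrrsr$srtrrts
sorted[7] = rtrrtstttrssrtssrrrsr$s

Answer: rtrrtstttrssrtssrrrsr$s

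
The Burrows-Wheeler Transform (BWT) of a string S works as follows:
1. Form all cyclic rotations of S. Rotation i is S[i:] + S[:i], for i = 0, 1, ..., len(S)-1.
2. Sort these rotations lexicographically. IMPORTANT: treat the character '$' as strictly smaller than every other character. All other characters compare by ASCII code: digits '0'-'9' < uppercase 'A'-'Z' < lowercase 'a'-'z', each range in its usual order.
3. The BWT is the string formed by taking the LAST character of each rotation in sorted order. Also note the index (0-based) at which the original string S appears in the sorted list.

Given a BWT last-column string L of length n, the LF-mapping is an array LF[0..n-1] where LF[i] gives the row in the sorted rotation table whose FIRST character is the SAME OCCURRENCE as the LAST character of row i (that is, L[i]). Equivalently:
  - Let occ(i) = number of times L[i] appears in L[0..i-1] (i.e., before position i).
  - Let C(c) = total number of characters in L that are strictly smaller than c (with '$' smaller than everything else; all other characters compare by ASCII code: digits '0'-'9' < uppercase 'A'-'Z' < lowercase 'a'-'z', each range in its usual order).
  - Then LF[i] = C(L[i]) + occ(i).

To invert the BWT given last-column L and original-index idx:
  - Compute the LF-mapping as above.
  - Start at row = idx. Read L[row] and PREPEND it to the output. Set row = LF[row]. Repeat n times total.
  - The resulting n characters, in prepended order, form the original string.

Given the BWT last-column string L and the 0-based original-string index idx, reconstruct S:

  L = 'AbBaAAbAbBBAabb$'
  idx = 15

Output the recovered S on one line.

LF mapping: 1 11 6 9 2 3 12 4 13 7 8 5 10 14 15 0
Walk LF starting at row 15, prepending L[row]:
  step 1: row=15, L[15]='$', prepend. Next row=LF[15]=0
  step 2: row=0, L[0]='A', prepend. Next row=LF[0]=1
  step 3: row=1, L[1]='b', prepend. Next row=LF[1]=11
  step 4: row=11, L[11]='A', prepend. Next row=LF[11]=5
  step 5: row=5, L[5]='A', prepend. Next row=LF[5]=3
  step 6: row=3, L[3]='a', prepend. Next row=LF[3]=9
  step 7: row=9, L[9]='B', prepend. Next row=LF[9]=7
  step 8: row=7, L[7]='A', prepend. Next row=LF[7]=4
  step 9: row=4, L[4]='A', prepend. Next row=LF[4]=2
  step 10: row=2, L[2]='B', prepend. Next row=LF[2]=6
  step 11: row=6, L[6]='b', prepend. Next row=LF[6]=12
  step 12: row=12, L[12]='a', prepend. Next row=LF[12]=10
  step 13: row=10, L[10]='B', prepend. Next row=LF[10]=8
  step 14: row=8, L[8]='b', prepend. Next row=LF[8]=13
  step 15: row=13, L[13]='b', prepend. Next row=LF[13]=14
  step 16: row=14, L[14]='b', prepend. Next row=LF[14]=15
Reversed output: bbbBabBAABaAAbA$

Answer: bbbBabBAABaAAbA$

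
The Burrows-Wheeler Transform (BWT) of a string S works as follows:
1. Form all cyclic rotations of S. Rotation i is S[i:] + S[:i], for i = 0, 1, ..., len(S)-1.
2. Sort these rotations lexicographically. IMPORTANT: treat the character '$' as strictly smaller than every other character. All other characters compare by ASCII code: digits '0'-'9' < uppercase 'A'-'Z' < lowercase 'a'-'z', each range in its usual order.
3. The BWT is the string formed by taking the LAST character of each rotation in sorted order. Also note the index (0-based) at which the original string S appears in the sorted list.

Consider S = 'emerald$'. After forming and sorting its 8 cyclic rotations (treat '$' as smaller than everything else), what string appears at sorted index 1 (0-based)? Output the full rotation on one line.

All 8 rotations (rotation i = S[i:]+S[:i]):
  rot[0] = emerald$
  rot[1] = merald$e
  rot[2] = erald$em
  rot[3] = rald$eme
  rot[4] = ald$emer
  rot[5] = ld$emera
  rot[6] = d$emeral
  rot[7] = $emerald
Sorted (with $ < everything):
  sorted[0] = $emerald
  sorted[1] = ald$emer
  sorted[2] = d$emeral
  sorted[3] = emerald$
  sorted[4] = erald$em
  sorted[5] = ld$emera
  sorted[6] = merald$e
  sorted[7] = rald$eme
sorted[1] = ald$emer

Answer: ald$emer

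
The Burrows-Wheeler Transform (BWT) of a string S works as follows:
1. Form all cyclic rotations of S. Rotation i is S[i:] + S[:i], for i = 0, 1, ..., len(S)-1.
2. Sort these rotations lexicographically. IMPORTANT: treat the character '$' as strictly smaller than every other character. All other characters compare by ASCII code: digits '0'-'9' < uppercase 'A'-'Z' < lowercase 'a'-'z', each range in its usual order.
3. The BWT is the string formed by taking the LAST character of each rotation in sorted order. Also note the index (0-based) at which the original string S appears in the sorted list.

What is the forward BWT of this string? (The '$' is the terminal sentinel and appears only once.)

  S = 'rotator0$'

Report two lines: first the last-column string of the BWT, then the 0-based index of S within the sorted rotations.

Answer: 0rttro$oa
6

Derivation:
All 9 rotations (rotation i = S[i:]+S[:i]):
  rot[0] = rotator0$
  rot[1] = otator0$r
  rot[2] = tator0$ro
  rot[3] = ator0$rot
  rot[4] = tor0$rota
  rot[5] = or0$rotat
  rot[6] = r0$rotato
  rot[7] = 0$rotator
  rot[8] = $rotator0
Sorted (with $ < everything):
  sorted[0] = $rotator0  (last char: '0')
  sorted[1] = 0$rotator  (last char: 'r')
  sorted[2] = ator0$rot  (last char: 't')
  sorted[3] = or0$rotat  (last char: 't')
  sorted[4] = otator0$r  (last char: 'r')
  sorted[5] = r0$rotato  (last char: 'o')
  sorted[6] = rotator0$  (last char: '$')
  sorted[7] = tator0$ro  (last char: 'o')
  sorted[8] = tor0$rota  (last char: 'a')
Last column: 0rttro$oa
Original string S is at sorted index 6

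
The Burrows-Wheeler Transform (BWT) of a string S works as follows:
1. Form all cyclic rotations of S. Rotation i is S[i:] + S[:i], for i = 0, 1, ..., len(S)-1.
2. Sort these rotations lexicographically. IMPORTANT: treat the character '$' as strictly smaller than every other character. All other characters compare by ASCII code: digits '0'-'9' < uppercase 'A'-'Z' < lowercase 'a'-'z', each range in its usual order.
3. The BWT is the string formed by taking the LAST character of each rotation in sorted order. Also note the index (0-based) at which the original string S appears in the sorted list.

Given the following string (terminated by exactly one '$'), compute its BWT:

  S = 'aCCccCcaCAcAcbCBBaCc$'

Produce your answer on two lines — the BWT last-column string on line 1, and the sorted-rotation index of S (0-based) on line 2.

All 21 rotations (rotation i = S[i:]+S[:i]):
  rot[0] = aCCccCcaCAcAcbCBBaCc$
  rot[1] = CCccCcaCAcAcbCBBaCc$a
  rot[2] = CccCcaCAcAcbCBBaCc$aC
  rot[3] = ccCcaCAcAcbCBBaCc$aCC
  rot[4] = cCcaCAcAcbCBBaCc$aCCc
  rot[5] = CcaCAcAcbCBBaCc$aCCcc
  rot[6] = caCAcAcbCBBaCc$aCCccC
  rot[7] = aCAcAcbCBBaCc$aCCccCc
  rot[8] = CAcAcbCBBaCc$aCCccCca
  rot[9] = AcAcbCBBaCc$aCCccCcaC
  rot[10] = cAcbCBBaCc$aCCccCcaCA
  rot[11] = AcbCBBaCc$aCCccCcaCAc
  rot[12] = cbCBBaCc$aCCccCcaCAcA
  rot[13] = bCBBaCc$aCCccCcaCAcAc
  rot[14] = CBBaCc$aCCccCcaCAcAcb
  rot[15] = BBaCc$aCCccCcaCAcAcbC
  rot[16] = BaCc$aCCccCcaCAcAcbCB
  rot[17] = aCc$aCCccCcaCAcAcbCBB
  rot[18] = Cc$aCCccCcaCAcAcbCBBa
  rot[19] = c$aCCccCcaCAcAcbCBBaC
  rot[20] = $aCCccCcaCAcAcbCBBaCc
Sorted (with $ < everything):
  sorted[0] = $aCCccCcaCAcAcbCBBaCc  (last char: 'c')
  sorted[1] = AcAcbCBBaCc$aCCccCcaC  (last char: 'C')
  sorted[2] = AcbCBBaCc$aCCccCcaCAc  (last char: 'c')
  sorted[3] = BBaCc$aCCccCcaCAcAcbC  (last char: 'C')
  sorted[4] = BaCc$aCCccCcaCAcAcbCB  (last char: 'B')
  sorted[5] = CAcAcbCBBaCc$aCCccCca  (last char: 'a')
  sorted[6] = CBBaCc$aCCccCcaCAcAcb  (last char: 'b')
  sorted[7] = CCccCcaCAcAcbCBBaCc$a  (last char: 'a')
  sorted[8] = Cc$aCCccCcaCAcAcbCBBa  (last char: 'a')
  sorted[9] = CcaCAcAcbCBBaCc$aCCcc  (last char: 'c')
  sorted[10] = CccCcaCAcAcbCBBaCc$aC  (last char: 'C')
  sorted[11] = aCAcAcbCBBaCc$aCCccCc  (last char: 'c')
  sorted[12] = aCCccCcaCAcAcbCBBaCc$  (last char: '$')
  sorted[13] = aCc$aCCccCcaCAcAcbCBB  (last char: 'B')
  sorted[14] = bCBBaCc$aCCccCcaCAcAc  (last char: 'c')
  sorted[15] = c$aCCccCcaCAcAcbCBBaC  (last char: 'C')
  sorted[16] = cAcbCBBaCc$aCCccCcaCA  (last char: 'A')
  sorted[17] = cCcaCAcAcbCBBaCc$aCCc  (last char: 'c')
  sorted[18] = caCAcAcbCBBaCc$aCCccC  (last char: 'C')
  sorted[19] = cbCBBaCc$aCCccCcaCAcA  (last char: 'A')
  sorted[20] = ccCcaCAcAcbCBBaCc$aCC  (last char: 'C')
Last column: cCcCBabaacCc$BcCAcCAC
Original string S is at sorted index 12

Answer: cCcCBabaacCc$BcCAcCAC
12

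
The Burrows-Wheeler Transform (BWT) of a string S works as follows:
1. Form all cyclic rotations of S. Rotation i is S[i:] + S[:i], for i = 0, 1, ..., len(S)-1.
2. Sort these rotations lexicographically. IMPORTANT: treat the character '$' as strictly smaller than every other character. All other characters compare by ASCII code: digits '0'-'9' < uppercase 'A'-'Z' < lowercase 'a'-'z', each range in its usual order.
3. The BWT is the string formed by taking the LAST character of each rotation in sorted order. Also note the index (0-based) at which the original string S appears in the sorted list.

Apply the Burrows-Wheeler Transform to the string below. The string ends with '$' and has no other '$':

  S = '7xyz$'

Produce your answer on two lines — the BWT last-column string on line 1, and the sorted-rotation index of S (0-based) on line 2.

All 5 rotations (rotation i = S[i:]+S[:i]):
  rot[0] = 7xyz$
  rot[1] = xyz$7
  rot[2] = yz$7x
  rot[3] = z$7xy
  rot[4] = $7xyz
Sorted (with $ < everything):
  sorted[0] = $7xyz  (last char: 'z')
  sorted[1] = 7xyz$  (last char: '$')
  sorted[2] = xyz$7  (last char: '7')
  sorted[3] = yz$7x  (last char: 'x')
  sorted[4] = z$7xy  (last char: 'y')
Last column: z$7xy
Original string S is at sorted index 1

Answer: z$7xy
1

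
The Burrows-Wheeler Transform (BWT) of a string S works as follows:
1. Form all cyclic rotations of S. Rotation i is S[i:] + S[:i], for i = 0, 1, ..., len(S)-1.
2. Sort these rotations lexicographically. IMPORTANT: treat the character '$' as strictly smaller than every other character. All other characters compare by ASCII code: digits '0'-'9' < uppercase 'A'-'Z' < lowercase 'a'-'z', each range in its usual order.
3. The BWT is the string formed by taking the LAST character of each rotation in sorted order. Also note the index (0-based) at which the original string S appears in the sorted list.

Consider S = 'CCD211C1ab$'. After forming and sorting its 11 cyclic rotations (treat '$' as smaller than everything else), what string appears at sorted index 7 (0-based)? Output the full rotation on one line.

All 11 rotations (rotation i = S[i:]+S[:i]):
  rot[0] = CCD211C1ab$
  rot[1] = CD211C1ab$C
  rot[2] = D211C1ab$CC
  rot[3] = 211C1ab$CCD
  rot[4] = 11C1ab$CCD2
  rot[5] = 1C1ab$CCD21
  rot[6] = C1ab$CCD211
  rot[7] = 1ab$CCD211C
  rot[8] = ab$CCD211C1
  rot[9] = b$CCD211C1a
  rot[10] = $CCD211C1ab
Sorted (with $ < everything):
  sorted[0] = $CCD211C1ab
  sorted[1] = 11C1ab$CCD2
  sorted[2] = 1C1ab$CCD21
  sorted[3] = 1ab$CCD211C
  sorted[4] = 211C1ab$CCD
  sorted[5] = C1ab$CCD211
  sorted[6] = CCD211C1ab$
  sorted[7] = CD211C1ab$C
  sorted[8] = D211C1ab$CC
  sorted[9] = ab$CCD211C1
  sorted[10] = b$CCD211C1a
sorted[7] = CD211C1ab$C

Answer: CD211C1ab$C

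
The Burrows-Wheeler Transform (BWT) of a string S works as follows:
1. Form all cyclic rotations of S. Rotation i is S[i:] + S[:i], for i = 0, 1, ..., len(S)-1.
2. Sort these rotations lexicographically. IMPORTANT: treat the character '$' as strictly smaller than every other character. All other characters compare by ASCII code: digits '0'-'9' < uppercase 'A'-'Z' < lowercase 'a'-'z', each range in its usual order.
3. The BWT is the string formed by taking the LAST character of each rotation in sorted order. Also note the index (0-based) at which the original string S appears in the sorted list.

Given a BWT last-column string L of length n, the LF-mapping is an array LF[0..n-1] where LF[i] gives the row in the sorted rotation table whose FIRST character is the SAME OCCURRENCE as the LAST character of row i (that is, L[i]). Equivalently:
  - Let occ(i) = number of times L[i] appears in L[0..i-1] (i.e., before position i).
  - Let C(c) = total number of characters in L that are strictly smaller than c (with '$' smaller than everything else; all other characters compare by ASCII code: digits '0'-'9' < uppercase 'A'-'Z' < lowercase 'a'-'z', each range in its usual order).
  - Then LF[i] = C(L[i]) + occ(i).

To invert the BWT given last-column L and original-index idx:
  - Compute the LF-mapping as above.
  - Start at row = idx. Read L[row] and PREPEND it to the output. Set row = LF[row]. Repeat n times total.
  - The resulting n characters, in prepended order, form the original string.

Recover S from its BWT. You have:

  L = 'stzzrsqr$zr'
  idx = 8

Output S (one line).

LF mapping: 5 7 8 9 2 6 1 3 0 10 4
Walk LF starting at row 8, prepending L[row]:
  step 1: row=8, L[8]='$', prepend. Next row=LF[8]=0
  step 2: row=0, L[0]='s', prepend. Next row=LF[0]=5
  step 3: row=5, L[5]='s', prepend. Next row=LF[5]=6
  step 4: row=6, L[6]='q', prepend. Next row=LF[6]=1
  step 5: row=1, L[1]='t', prepend. Next row=LF[1]=7
  step 6: row=7, L[7]='r', prepend. Next row=LF[7]=3
  step 7: row=3, L[3]='z', prepend. Next row=LF[3]=9
  step 8: row=9, L[9]='z', prepend. Next row=LF[9]=10
  step 9: row=10, L[10]='r', prepend. Next row=LF[10]=4
  step 10: row=4, L[4]='r', prepend. Next row=LF[4]=2
  step 11: row=2, L[2]='z', prepend. Next row=LF[2]=8
Reversed output: zrrzzrtqss$

Answer: zrrzzrtqss$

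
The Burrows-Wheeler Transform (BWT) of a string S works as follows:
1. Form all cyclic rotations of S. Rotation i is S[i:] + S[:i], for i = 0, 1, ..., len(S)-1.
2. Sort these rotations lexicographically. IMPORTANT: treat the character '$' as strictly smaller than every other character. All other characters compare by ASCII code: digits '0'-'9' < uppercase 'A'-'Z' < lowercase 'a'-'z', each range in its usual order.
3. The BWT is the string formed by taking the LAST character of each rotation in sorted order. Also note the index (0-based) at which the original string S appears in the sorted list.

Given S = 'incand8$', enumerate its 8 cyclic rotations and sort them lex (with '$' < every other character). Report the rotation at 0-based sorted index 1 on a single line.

Answer: 8$incand

Derivation:
All 8 rotations (rotation i = S[i:]+S[:i]):
  rot[0] = incand8$
  rot[1] = ncand8$i
  rot[2] = cand8$in
  rot[3] = and8$inc
  rot[4] = nd8$inca
  rot[5] = d8$incan
  rot[6] = 8$incand
  rot[7] = $incand8
Sorted (with $ < everything):
  sorted[0] = $incand8
  sorted[1] = 8$incand
  sorted[2] = and8$inc
  sorted[3] = cand8$in
  sorted[4] = d8$incan
  sorted[5] = incand8$
  sorted[6] = ncand8$i
  sorted[7] = nd8$inca
sorted[1] = 8$incand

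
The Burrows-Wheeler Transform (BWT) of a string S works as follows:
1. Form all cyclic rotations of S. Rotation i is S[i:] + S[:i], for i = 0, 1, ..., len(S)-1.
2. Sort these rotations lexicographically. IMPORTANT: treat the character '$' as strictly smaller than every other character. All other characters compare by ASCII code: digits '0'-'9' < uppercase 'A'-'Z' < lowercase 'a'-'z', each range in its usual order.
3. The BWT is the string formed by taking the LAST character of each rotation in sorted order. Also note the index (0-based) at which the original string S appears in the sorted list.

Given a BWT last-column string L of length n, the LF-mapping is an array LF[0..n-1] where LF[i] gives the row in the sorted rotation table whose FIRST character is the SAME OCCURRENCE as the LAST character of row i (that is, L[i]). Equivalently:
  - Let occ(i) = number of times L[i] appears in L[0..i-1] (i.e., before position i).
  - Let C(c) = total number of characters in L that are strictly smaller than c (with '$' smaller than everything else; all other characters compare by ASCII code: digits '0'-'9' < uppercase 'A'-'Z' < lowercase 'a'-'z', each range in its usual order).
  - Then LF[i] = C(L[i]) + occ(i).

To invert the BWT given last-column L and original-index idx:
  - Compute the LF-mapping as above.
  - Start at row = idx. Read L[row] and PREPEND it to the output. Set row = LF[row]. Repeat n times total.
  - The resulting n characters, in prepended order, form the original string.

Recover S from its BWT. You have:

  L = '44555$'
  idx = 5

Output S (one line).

LF mapping: 1 2 3 4 5 0
Walk LF starting at row 5, prepending L[row]:
  step 1: row=5, L[5]='$', prepend. Next row=LF[5]=0
  step 2: row=0, L[0]='4', prepend. Next row=LF[0]=1
  step 3: row=1, L[1]='4', prepend. Next row=LF[1]=2
  step 4: row=2, L[2]='5', prepend. Next row=LF[2]=3
  step 5: row=3, L[3]='5', prepend. Next row=LF[3]=4
  step 6: row=4, L[4]='5', prepend. Next row=LF[4]=5
Reversed output: 55544$

Answer: 55544$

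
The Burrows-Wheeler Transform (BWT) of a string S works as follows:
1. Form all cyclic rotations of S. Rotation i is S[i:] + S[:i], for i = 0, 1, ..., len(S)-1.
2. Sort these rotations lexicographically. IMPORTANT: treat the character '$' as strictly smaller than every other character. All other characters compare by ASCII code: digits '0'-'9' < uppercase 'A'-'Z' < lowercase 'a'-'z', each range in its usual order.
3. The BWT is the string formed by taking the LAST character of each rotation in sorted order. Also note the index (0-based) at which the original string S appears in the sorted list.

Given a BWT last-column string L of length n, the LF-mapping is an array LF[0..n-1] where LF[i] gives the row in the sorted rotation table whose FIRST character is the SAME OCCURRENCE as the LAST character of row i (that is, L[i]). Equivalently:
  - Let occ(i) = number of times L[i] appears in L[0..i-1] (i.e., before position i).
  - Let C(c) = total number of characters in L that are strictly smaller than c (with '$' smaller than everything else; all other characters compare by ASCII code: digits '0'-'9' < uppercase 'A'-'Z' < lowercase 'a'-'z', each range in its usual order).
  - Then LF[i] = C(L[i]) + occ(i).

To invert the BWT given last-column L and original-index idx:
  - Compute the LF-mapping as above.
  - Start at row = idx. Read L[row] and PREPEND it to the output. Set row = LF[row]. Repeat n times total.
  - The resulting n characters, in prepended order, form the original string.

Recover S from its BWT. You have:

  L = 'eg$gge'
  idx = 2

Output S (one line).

Answer: eggge$

Derivation:
LF mapping: 1 3 0 4 5 2
Walk LF starting at row 2, prepending L[row]:
  step 1: row=2, L[2]='$', prepend. Next row=LF[2]=0
  step 2: row=0, L[0]='e', prepend. Next row=LF[0]=1
  step 3: row=1, L[1]='g', prepend. Next row=LF[1]=3
  step 4: row=3, L[3]='g', prepend. Next row=LF[3]=4
  step 5: row=4, L[4]='g', prepend. Next row=LF[4]=5
  step 6: row=5, L[5]='e', prepend. Next row=LF[5]=2
Reversed output: eggge$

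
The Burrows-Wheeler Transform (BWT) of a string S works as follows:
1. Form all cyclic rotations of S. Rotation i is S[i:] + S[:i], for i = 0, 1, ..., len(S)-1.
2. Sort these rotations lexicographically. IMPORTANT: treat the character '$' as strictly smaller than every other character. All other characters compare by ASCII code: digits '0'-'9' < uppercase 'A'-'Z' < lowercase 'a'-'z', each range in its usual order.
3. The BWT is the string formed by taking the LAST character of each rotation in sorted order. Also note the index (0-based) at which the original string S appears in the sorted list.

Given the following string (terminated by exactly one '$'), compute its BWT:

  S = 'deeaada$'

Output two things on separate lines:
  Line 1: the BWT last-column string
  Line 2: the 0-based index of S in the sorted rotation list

Answer: adeaa$ed
5

Derivation:
All 8 rotations (rotation i = S[i:]+S[:i]):
  rot[0] = deeaada$
  rot[1] = eeaada$d
  rot[2] = eaada$de
  rot[3] = aada$dee
  rot[4] = ada$deea
  rot[5] = da$deeaa
  rot[6] = a$deeaad
  rot[7] = $deeaada
Sorted (with $ < everything):
  sorted[0] = $deeaada  (last char: 'a')
  sorted[1] = a$deeaad  (last char: 'd')
  sorted[2] = aada$dee  (last char: 'e')
  sorted[3] = ada$deea  (last char: 'a')
  sorted[4] = da$deeaa  (last char: 'a')
  sorted[5] = deeaada$  (last char: '$')
  sorted[6] = eaada$de  (last char: 'e')
  sorted[7] = eeaada$d  (last char: 'd')
Last column: adeaa$ed
Original string S is at sorted index 5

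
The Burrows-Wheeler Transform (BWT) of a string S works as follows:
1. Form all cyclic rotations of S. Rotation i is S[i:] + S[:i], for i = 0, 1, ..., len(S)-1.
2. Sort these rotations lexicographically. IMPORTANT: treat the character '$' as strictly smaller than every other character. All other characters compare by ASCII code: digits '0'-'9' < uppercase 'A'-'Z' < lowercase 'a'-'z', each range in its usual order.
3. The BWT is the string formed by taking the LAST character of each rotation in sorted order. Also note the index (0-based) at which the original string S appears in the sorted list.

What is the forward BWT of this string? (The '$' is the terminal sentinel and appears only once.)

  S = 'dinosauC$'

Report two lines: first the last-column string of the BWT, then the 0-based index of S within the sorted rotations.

Answer: Cus$dinoa
3

Derivation:
All 9 rotations (rotation i = S[i:]+S[:i]):
  rot[0] = dinosauC$
  rot[1] = inosauC$d
  rot[2] = nosauC$di
  rot[3] = osauC$din
  rot[4] = sauC$dino
  rot[5] = auC$dinos
  rot[6] = uC$dinosa
  rot[7] = C$dinosau
  rot[8] = $dinosauC
Sorted (with $ < everything):
  sorted[0] = $dinosauC  (last char: 'C')
  sorted[1] = C$dinosau  (last char: 'u')
  sorted[2] = auC$dinos  (last char: 's')
  sorted[3] = dinosauC$  (last char: '$')
  sorted[4] = inosauC$d  (last char: 'd')
  sorted[5] = nosauC$di  (last char: 'i')
  sorted[6] = osauC$din  (last char: 'n')
  sorted[7] = sauC$dino  (last char: 'o')
  sorted[8] = uC$dinosa  (last char: 'a')
Last column: Cus$dinoa
Original string S is at sorted index 3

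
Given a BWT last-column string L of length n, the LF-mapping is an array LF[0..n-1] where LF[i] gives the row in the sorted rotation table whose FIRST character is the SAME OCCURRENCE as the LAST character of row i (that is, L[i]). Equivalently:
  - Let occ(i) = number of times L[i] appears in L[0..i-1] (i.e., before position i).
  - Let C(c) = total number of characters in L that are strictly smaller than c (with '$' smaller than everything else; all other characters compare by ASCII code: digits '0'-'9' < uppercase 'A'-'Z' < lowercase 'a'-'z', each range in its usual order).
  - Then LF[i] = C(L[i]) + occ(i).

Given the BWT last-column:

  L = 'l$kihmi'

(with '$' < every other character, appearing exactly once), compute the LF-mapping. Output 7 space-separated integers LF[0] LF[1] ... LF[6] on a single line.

Answer: 5 0 4 2 1 6 3

Derivation:
Char counts: '$':1, 'h':1, 'i':2, 'k':1, 'l':1, 'm':1
C (first-col start): C('$')=0, C('h')=1, C('i')=2, C('k')=4, C('l')=5, C('m')=6
L[0]='l': occ=0, LF[0]=C('l')+0=5+0=5
L[1]='$': occ=0, LF[1]=C('$')+0=0+0=0
L[2]='k': occ=0, LF[2]=C('k')+0=4+0=4
L[3]='i': occ=0, LF[3]=C('i')+0=2+0=2
L[4]='h': occ=0, LF[4]=C('h')+0=1+0=1
L[5]='m': occ=0, LF[5]=C('m')+0=6+0=6
L[6]='i': occ=1, LF[6]=C('i')+1=2+1=3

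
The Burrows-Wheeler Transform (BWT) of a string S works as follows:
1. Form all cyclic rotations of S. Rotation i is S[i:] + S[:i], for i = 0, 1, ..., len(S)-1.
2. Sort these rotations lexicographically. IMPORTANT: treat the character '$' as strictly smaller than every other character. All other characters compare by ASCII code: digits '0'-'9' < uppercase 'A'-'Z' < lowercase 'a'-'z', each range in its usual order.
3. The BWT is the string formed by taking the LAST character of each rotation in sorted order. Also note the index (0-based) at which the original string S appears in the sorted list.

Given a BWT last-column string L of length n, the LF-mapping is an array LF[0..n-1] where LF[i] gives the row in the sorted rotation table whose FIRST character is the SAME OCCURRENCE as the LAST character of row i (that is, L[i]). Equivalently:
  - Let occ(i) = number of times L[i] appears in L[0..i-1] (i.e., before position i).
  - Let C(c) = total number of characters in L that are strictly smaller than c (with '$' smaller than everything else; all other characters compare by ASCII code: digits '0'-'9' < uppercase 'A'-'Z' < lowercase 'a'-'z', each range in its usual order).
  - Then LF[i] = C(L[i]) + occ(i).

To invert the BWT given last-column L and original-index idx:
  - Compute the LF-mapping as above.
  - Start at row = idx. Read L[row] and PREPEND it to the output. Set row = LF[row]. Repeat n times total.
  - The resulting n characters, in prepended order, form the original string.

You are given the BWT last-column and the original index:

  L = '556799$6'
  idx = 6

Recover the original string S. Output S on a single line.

Answer: 9697655$

Derivation:
LF mapping: 1 2 3 5 6 7 0 4
Walk LF starting at row 6, prepending L[row]:
  step 1: row=6, L[6]='$', prepend. Next row=LF[6]=0
  step 2: row=0, L[0]='5', prepend. Next row=LF[0]=1
  step 3: row=1, L[1]='5', prepend. Next row=LF[1]=2
  step 4: row=2, L[2]='6', prepend. Next row=LF[2]=3
  step 5: row=3, L[3]='7', prepend. Next row=LF[3]=5
  step 6: row=5, L[5]='9', prepend. Next row=LF[5]=7
  step 7: row=7, L[7]='6', prepend. Next row=LF[7]=4
  step 8: row=4, L[4]='9', prepend. Next row=LF[4]=6
Reversed output: 9697655$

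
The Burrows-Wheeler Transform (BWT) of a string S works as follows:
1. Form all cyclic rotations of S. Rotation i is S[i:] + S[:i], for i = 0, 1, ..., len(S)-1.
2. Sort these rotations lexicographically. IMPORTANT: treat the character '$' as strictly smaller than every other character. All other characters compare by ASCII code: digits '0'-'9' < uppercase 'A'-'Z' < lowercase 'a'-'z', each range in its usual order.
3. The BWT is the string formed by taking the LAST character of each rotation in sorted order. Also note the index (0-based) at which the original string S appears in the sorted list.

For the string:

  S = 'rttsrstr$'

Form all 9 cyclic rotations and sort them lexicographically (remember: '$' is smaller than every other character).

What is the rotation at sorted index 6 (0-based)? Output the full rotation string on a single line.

Answer: tr$rttsrs

Derivation:
All 9 rotations (rotation i = S[i:]+S[:i]):
  rot[0] = rttsrstr$
  rot[1] = ttsrstr$r
  rot[2] = tsrstr$rt
  rot[3] = srstr$rtt
  rot[4] = rstr$rtts
  rot[5] = str$rttsr
  rot[6] = tr$rttsrs
  rot[7] = r$rttsrst
  rot[8] = $rttsrstr
Sorted (with $ < everything):
  sorted[0] = $rttsrstr
  sorted[1] = r$rttsrst
  sorted[2] = rstr$rtts
  sorted[3] = rttsrstr$
  sorted[4] = srstr$rtt
  sorted[5] = str$rttsr
  sorted[6] = tr$rttsrs
  sorted[7] = tsrstr$rt
  sorted[8] = ttsrstr$r
sorted[6] = tr$rttsrs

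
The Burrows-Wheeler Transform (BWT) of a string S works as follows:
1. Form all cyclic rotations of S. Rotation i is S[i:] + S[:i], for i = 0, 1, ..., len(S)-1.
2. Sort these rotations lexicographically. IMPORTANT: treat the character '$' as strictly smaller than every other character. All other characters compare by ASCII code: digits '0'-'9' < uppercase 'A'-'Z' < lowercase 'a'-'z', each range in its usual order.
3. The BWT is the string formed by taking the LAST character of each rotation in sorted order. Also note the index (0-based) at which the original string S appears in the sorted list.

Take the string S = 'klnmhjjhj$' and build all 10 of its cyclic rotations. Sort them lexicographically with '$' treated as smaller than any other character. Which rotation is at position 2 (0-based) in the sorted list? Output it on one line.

Answer: hjjhj$klnm

Derivation:
All 10 rotations (rotation i = S[i:]+S[:i]):
  rot[0] = klnmhjjhj$
  rot[1] = lnmhjjhj$k
  rot[2] = nmhjjhj$kl
  rot[3] = mhjjhj$kln
  rot[4] = hjjhj$klnm
  rot[5] = jjhj$klnmh
  rot[6] = jhj$klnmhj
  rot[7] = hj$klnmhjj
  rot[8] = j$klnmhjjh
  rot[9] = $klnmhjjhj
Sorted (with $ < everything):
  sorted[0] = $klnmhjjhj
  sorted[1] = hj$klnmhjj
  sorted[2] = hjjhj$klnm
  sorted[3] = j$klnmhjjh
  sorted[4] = jhj$klnmhj
  sorted[5] = jjhj$klnmh
  sorted[6] = klnmhjjhj$
  sorted[7] = lnmhjjhj$k
  sorted[8] = mhjjhj$kln
  sorted[9] = nmhjjhj$kl
sorted[2] = hjjhj$klnm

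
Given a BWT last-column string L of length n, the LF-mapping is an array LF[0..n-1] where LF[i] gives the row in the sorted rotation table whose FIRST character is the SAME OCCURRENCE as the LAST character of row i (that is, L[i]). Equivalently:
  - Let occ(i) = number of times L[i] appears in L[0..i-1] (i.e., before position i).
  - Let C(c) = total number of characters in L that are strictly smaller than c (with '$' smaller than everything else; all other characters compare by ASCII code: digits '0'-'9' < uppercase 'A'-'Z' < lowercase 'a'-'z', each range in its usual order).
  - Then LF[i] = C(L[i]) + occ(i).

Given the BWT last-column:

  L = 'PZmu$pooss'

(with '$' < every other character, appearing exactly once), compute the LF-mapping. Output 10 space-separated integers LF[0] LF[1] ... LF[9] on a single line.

Answer: 1 2 3 9 0 6 4 5 7 8

Derivation:
Char counts: '$':1, 'P':1, 'Z':1, 'm':1, 'o':2, 'p':1, 's':2, 'u':1
C (first-col start): C('$')=0, C('P')=1, C('Z')=2, C('m')=3, C('o')=4, C('p')=6, C('s')=7, C('u')=9
L[0]='P': occ=0, LF[0]=C('P')+0=1+0=1
L[1]='Z': occ=0, LF[1]=C('Z')+0=2+0=2
L[2]='m': occ=0, LF[2]=C('m')+0=3+0=3
L[3]='u': occ=0, LF[3]=C('u')+0=9+0=9
L[4]='$': occ=0, LF[4]=C('$')+0=0+0=0
L[5]='p': occ=0, LF[5]=C('p')+0=6+0=6
L[6]='o': occ=0, LF[6]=C('o')+0=4+0=4
L[7]='o': occ=1, LF[7]=C('o')+1=4+1=5
L[8]='s': occ=0, LF[8]=C('s')+0=7+0=7
L[9]='s': occ=1, LF[9]=C('s')+1=7+1=8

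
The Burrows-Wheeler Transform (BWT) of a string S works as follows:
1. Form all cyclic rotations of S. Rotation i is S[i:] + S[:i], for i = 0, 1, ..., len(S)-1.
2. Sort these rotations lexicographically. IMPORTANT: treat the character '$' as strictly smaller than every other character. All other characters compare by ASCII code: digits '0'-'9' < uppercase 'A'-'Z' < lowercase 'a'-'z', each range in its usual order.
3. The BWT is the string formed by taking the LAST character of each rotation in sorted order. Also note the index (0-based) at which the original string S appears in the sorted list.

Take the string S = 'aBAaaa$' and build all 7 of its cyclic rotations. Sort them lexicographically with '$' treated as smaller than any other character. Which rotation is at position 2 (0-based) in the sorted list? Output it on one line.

All 7 rotations (rotation i = S[i:]+S[:i]):
  rot[0] = aBAaaa$
  rot[1] = BAaaa$a
  rot[2] = Aaaa$aB
  rot[3] = aaa$aBA
  rot[4] = aa$aBAa
  rot[5] = a$aBAaa
  rot[6] = $aBAaaa
Sorted (with $ < everything):
  sorted[0] = $aBAaaa
  sorted[1] = Aaaa$aB
  sorted[2] = BAaaa$a
  sorted[3] = a$aBAaa
  sorted[4] = aBAaaa$
  sorted[5] = aa$aBAa
  sorted[6] = aaa$aBA
sorted[2] = BAaaa$a

Answer: BAaaa$a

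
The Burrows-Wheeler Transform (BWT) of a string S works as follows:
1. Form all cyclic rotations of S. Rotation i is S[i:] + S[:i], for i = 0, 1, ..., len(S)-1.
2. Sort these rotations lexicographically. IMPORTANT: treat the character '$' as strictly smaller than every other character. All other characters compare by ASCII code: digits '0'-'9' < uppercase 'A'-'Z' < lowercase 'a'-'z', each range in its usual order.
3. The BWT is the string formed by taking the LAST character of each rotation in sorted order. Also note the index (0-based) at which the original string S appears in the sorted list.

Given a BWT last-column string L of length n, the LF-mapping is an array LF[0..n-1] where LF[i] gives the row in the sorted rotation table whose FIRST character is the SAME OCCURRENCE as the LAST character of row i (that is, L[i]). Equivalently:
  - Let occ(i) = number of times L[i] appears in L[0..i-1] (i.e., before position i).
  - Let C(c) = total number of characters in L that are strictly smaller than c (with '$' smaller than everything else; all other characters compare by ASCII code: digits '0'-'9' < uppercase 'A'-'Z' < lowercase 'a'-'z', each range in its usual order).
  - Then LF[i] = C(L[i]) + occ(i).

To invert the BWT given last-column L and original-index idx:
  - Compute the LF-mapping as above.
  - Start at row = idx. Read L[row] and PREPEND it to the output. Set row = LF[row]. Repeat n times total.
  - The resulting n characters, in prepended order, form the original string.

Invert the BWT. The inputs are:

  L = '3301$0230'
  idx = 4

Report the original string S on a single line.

Answer: 10330023$

Derivation:
LF mapping: 6 7 1 4 0 2 5 8 3
Walk LF starting at row 4, prepending L[row]:
  step 1: row=4, L[4]='$', prepend. Next row=LF[4]=0
  step 2: row=0, L[0]='3', prepend. Next row=LF[0]=6
  step 3: row=6, L[6]='2', prepend. Next row=LF[6]=5
  step 4: row=5, L[5]='0', prepend. Next row=LF[5]=2
  step 5: row=2, L[2]='0', prepend. Next row=LF[2]=1
  step 6: row=1, L[1]='3', prepend. Next row=LF[1]=7
  step 7: row=7, L[7]='3', prepend. Next row=LF[7]=8
  step 8: row=8, L[8]='0', prepend. Next row=LF[8]=3
  step 9: row=3, L[3]='1', prepend. Next row=LF[3]=4
Reversed output: 10330023$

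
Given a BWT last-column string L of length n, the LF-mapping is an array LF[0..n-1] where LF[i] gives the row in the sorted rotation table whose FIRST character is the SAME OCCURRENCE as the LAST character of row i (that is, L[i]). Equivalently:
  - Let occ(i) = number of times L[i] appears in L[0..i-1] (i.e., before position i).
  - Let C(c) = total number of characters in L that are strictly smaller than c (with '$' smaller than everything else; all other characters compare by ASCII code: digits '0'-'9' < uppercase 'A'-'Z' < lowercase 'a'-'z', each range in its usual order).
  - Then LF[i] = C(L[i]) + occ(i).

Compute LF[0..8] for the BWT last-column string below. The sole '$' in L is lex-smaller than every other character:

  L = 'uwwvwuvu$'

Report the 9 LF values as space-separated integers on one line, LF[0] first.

Char counts: '$':1, 'u':3, 'v':2, 'w':3
C (first-col start): C('$')=0, C('u')=1, C('v')=4, C('w')=6
L[0]='u': occ=0, LF[0]=C('u')+0=1+0=1
L[1]='w': occ=0, LF[1]=C('w')+0=6+0=6
L[2]='w': occ=1, LF[2]=C('w')+1=6+1=7
L[3]='v': occ=0, LF[3]=C('v')+0=4+0=4
L[4]='w': occ=2, LF[4]=C('w')+2=6+2=8
L[5]='u': occ=1, LF[5]=C('u')+1=1+1=2
L[6]='v': occ=1, LF[6]=C('v')+1=4+1=5
L[7]='u': occ=2, LF[7]=C('u')+2=1+2=3
L[8]='$': occ=0, LF[8]=C('$')+0=0+0=0

Answer: 1 6 7 4 8 2 5 3 0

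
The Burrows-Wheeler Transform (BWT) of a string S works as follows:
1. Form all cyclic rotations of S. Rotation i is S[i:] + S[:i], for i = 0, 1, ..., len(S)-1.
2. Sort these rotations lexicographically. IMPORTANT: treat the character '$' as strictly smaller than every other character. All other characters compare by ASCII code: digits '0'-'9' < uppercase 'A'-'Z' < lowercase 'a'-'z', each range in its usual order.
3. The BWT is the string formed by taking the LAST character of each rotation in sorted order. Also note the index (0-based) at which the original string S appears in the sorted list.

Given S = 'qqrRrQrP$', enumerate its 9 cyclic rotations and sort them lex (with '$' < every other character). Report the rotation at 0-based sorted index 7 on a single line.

Answer: rQrP$qqrR

Derivation:
All 9 rotations (rotation i = S[i:]+S[:i]):
  rot[0] = qqrRrQrP$
  rot[1] = qrRrQrP$q
  rot[2] = rRrQrP$qq
  rot[3] = RrQrP$qqr
  rot[4] = rQrP$qqrR
  rot[5] = QrP$qqrRr
  rot[6] = rP$qqrRrQ
  rot[7] = P$qqrRrQr
  rot[8] = $qqrRrQrP
Sorted (with $ < everything):
  sorted[0] = $qqrRrQrP
  sorted[1] = P$qqrRrQr
  sorted[2] = QrP$qqrRr
  sorted[3] = RrQrP$qqr
  sorted[4] = qqrRrQrP$
  sorted[5] = qrRrQrP$q
  sorted[6] = rP$qqrRrQ
  sorted[7] = rQrP$qqrR
  sorted[8] = rRrQrP$qq
sorted[7] = rQrP$qqrR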